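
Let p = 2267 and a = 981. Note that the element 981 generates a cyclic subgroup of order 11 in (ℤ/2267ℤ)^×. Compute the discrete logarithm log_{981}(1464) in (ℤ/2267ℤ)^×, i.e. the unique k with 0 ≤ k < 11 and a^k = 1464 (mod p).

6

Successive powers of 981 modulo 2267:
  981^0=1  981^1=981  981^2=1153  981^3=2127  981^4=947  981^5=1804
  981^6=1464
So 981^6 ≡ 1464 (mod 2267), giving k = 6.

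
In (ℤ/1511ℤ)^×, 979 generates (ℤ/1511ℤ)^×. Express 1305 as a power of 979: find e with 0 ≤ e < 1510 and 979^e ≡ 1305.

847

Baby-step giant-step with m = ceil(sqrt(1510)) = 39.
Baby table (979^j mod 1511 for j=0..38):
  0:1  1:979  2:467  3:871  4:505  5:298  6:119  7:154
  8:1177  9:901  10:1166  11:709  12:562  13:194  14:1051  15:1449
  16:1253  17:1266  18:394  19:421  20:1167  21:177  22:1029  23:1065
  24:45  25:236  26:1372  27:1420  28:60  29:1322  30:822  31:886
  32:80  33:1259  34:1096  35:174  36:1114  37:1175  38:454
Giant step factor: 979^(-39) ≡ 1257 (mod 1511).
Scan 1305·1257^i mod 1511 for i = 0, 1, …:
  i=0: 1305   i=1: 950   i=2: 460   i=3: 1018
  i=4: 1320   i=5: 162   i=6: 1160   i=7: 5
  i=8: 241   i=9: 737     …   i=20: 321
  i=21: 60
Match at i=21, j=28: e = 21·39 + 28 = 847.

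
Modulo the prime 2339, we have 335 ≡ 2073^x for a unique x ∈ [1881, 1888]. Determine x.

Compute 2073^1881 mod 2339 = 875, then multiply by 2073 repeatedly:
  2073^1881=875  2073^1882=1150  2073^1883=509  2073^1884=268  2073^1885=1221
  2073^1886=335
Found 335 at exponent 1886.

1886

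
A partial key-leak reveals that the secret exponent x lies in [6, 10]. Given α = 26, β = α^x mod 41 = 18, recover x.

8

Compute 26^6 mod 41 = 5, then multiply by 26 repeatedly:
  26^6=5  26^7=7  26^8=18
Found 18 at exponent 8.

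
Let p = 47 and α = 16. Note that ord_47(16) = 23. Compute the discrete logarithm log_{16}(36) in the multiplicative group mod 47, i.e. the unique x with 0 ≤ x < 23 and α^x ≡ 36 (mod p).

10

Successive powers of 16 modulo 47:
  16^0=1  16^1=16  16^2=21  16^3=7  16^4=18  16^5=6
  16^6=2  16^7=32  16^8=42  16^9=14  16^10=36
So 16^10 ≡ 36 (mod 47), giving x = 10.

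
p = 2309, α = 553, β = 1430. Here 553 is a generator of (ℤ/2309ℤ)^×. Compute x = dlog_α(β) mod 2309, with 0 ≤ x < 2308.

571

Baby-step giant-step with m = ceil(sqrt(2308)) = 49.
Baby table (553^j mod 2309 for j=0..48):
  0:1  1:553  2:1021  3:1217  4:1082  5:315  6:1020  7:664
  8:61  9:1407  10:2247  11:349  12:1350  13:743  14:2186  15:1251
  16:1412  17:394  18:836  19:508  20:1535  21:1452  22:1733  23:114
  24:699  25:944  26:198  27:971  28:1275  29:830  30:1808  31:27
  32:1077  33:2168  34:533  35:1506  36:1578  37:2141  38:1765  39:1647
  40:1045  41:635  42:187  43:1815  44:1589  45:1297  46:1451  47:1180
  48:1402
Giant step factor: 553^(-49) ≡ 682 (mod 2309).
Scan 1430·682^i mod 2309 for i = 0, 1, …:
  i=0: 1430   i=1: 862   i=2: 1398   i=3: 2128
  i=4: 1244   i=5: 1005   i=6: 1946   i=7: 1806
  i=8: 995   i=9: 2053   i=10: 892   i=11: 1077
Match at i=11, j=32: x = 11·49 + 32 = 571.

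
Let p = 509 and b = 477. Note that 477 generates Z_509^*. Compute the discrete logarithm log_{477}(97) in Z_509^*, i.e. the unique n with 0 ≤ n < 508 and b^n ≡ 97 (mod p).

340

Baby-step giant-step with m = ceil(sqrt(508)) = 23.
Baby table (477^j mod 509 for j=0..22):
  0:1  1:477  2:6  3:317  4:36  5:375  6:216  7:214
  8:278  9:266  10:141  11:69  12:337  13:414  14:495  15:448
  16:425  17:143  18:5  19:349  20:30  21:58  22:180
Giant step factor: 477^(-23) ≡ 98 (mod 509).
Scan 97·98^i mod 509 for i = 0, 1, …:
  i=0: 97   i=1: 344   i=2: 118   i=3: 366
  i=4: 238   i=5: 419   i=6: 342   i=7: 431
  i=8: 500   i=9: 136     …   i=13: 213
  i=14: 5
Match at i=14, j=18: n = 14·23 + 18 = 340.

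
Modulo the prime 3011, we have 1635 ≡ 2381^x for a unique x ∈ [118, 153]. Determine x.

Compute 2381^118 mod 3011 = 1995, then multiply by 2381 repeatedly:
  2381^118=1995  2381^119=1748  2381^120=786  2381^121=1635
Found 1635 at exponent 121.

121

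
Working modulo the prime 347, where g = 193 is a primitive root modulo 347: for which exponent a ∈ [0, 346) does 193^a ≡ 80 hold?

87

Baby-step giant-step with m = ceil(sqrt(346)) = 19.
Baby table (193^j mod 347 for j=0..18):
  0:1  1:193  2:120  3:258  4:173  5:77  6:287  7:218
  8:87  9:135  10:30  11:238  12:130  13:106  14:332  15:228
  16:282  17:294  18:181
Giant step factor: 193^(-19) ≡ 70 (mod 347).
Scan 80·70^i mod 347 for i = 0, 1, …:
  i=0: 80   i=1: 48   i=2: 237   i=3: 281
  i=4: 238
Match at i=4, j=11: a = 4·19 + 11 = 87.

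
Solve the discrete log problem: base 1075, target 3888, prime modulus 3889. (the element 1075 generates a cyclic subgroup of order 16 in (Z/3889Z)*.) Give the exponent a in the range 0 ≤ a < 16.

Successive powers of 1075 modulo 3889:
  1075^0=1  1075^1=1075  1075^2=592  1075^3=2493  1075^4=454  1075^5=1925
  1075^6=427  1075^7=123  1075^8=3888
So 1075^8 ≡ 3888 (mod 3889), giving a = 8.

8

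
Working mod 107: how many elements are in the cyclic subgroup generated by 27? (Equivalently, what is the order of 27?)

53

The order of 27 must divide p − 1 = 106 = 2 · 53.
Divisors: 1, 2, 53, 106.
Check each in increasing order: 27^1 ≡ 27;  27^2 ≡ 87;  27^53 ≡ 1.
Smallest exponent giving 1 is 53.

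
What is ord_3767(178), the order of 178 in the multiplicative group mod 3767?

The order of 178 must divide p − 1 = 3766 = 2 · 7 · 269.
Divisors: 1, 2, 7, 14, 269, 538, 1883, 3766.
Check each in increasing order: 178^1 ≡ 178;  178^2 ≡ 1548;  178^7 ≡ 852;  178^14 ≡ 2640;  178^269 ≡ 3260;  178^538 ≡ 893;  178^1883 ≡ 3766;  178^3766 ≡ 1.
Smallest exponent giving 1 is 3766.

3766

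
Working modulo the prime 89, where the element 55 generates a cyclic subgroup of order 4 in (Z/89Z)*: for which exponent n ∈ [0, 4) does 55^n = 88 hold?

2

Successive powers of 55 modulo 89:
  55^0=1  55^1=55  55^2=88
So 55^2 ≡ 88 (mod 89), giving n = 2.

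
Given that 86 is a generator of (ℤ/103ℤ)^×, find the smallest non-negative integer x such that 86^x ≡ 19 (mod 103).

74

Baby-step giant-step with m = ceil(sqrt(102)) = 11.
Baby table (86^j mod 103 for j=0..10):
  0:1  1:86  2:83  3:31  4:91  5:101  6:34  7:40
  8:41  9:24  10:4
Giant step factor: 86^(-11) ≡ 53 (mod 103).
Scan 19·53^i mod 103 for i = 0, 1, …:
  i=0: 19   i=1: 80   i=2: 17   i=3: 77
  i=4: 64   i=5: 96   i=6: 41
Match at i=6, j=8: x = 6·11 + 8 = 74.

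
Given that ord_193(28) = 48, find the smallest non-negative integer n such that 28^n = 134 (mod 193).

7

Baby-step giant-step with m = ceil(sqrt(48)) = 7.
Baby table (28^j mod 193 for j=0..6):
  0:1  1:28  2:12  3:143  4:144  5:172  6:184
Giant step factor: 28^(-7) ≡ 157 (mod 193).
Scan 134·157^i mod 193 for i = 0, 1, …:
  i=0: 134   i=1: 1
Match at i=1, j=0: n = 1·7 + 0 = 7.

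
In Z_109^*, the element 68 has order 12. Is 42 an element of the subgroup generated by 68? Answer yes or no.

⟨68⟩ has order 12; its elements mod 109 are {1, 8, 33, 41, 45, 46, 63, 64, 68, 76, 101, 108}.
42 is not in this set.

no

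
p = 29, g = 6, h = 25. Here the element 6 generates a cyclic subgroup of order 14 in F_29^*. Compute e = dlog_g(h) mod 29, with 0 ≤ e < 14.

12

Successive powers of 6 modulo 29:
  6^0=1  6^1=6  6^2=7  6^3=13  6^4=20  6^5=4
  6^6=24  6^7=28  6^8=23  6^9=22  6^10=16  6^11=9
  6^12=25
So 6^12 ≡ 25 (mod 29), giving e = 12.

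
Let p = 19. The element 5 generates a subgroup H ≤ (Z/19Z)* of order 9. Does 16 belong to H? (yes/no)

yes

⟨5⟩ has order 9; its elements mod 19 are {1, 4, 5, 6, 7, 9, 11, 16, 17}.
16 is in this set.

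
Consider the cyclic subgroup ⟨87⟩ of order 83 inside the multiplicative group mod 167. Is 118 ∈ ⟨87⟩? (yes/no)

118 ∈ ⟨87⟩ iff 118^83 ≡ 1 (mod 167), since |⟨87⟩| = 83.
118^83 mod 167 = 166.
Since 166 ≠ 1, 118 does not lie in the subgroup.

no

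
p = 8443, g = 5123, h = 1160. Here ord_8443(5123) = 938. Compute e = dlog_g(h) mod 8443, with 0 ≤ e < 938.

540

Baby-step giant-step with m = ceil(sqrt(938)) = 31.
Baby table (5123^j mod 8443 for j=0..30):
  0:1  1:5123  2:4285  3:255  4:6143  5:3528  6:5924  7:4510
  8:4682  9:7766  10:1802  11:3447  12:4668  13:3588  14:913  15:8320
  16:3096  17:4854  18:2407  19:4281  20:5092  21:5889  22:2508  23:6681
  24:7284  25:6315  26:6612  27:8403  28:6155  29:5903  30:6686
Giant step factor: 5123^(-31) ≡ 706 (mod 8443).
Scan 1160·706^i mod 8443 for i = 0, 1, …:
  i=0: 1160   i=1: 8432   i=2: 677   i=3: 5154
  i=4: 8234   i=5: 4420   i=6: 5053   i=7: 4472
  i=8: 7993   i=9: 3134     …   i=16: 29
  i=17: 3588
Match at i=17, j=13: e = 17·31 + 13 = 540.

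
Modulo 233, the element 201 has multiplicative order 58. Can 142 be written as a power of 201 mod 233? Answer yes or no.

yes

142 ∈ ⟨201⟩ iff 142^58 ≡ 1 (mod 233), since |⟨201⟩| = 58.
142^58 mod 233 = 1.
Since 1 = 1, 142 lies in the subgroup.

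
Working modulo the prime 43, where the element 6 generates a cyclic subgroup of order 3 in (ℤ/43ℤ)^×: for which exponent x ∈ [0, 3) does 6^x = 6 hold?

Successive powers of 6 modulo 43:
  6^0=1  6^1=6
So 6^1 ≡ 6 (mod 43), giving x = 1.

1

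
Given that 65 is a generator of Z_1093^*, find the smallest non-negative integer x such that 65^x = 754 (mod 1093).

Successive powers of 65 modulo 1093:
  65^0=1  65^1=65  65^2=946  65^3=282  65^4=842  65^5=80
  65^6=828  65^7=263  65^8=700  65^9=687  65^10=935  65^11=660
  65^12=273  65^13=257  65^14=310  65^15=476  65^16=336  65^17=1073
  65^18=886  65^19=754
So 65^19 ≡ 754 (mod 1093), giving x = 19.

19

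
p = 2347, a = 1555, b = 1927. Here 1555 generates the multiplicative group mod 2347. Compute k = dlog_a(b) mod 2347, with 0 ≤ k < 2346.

Baby-step giant-step with m = ceil(sqrt(2346)) = 49.
Baby table (1555^j mod 2347 for j=0..48):
  0:1  1:1555  2:615  3:1096  4:358  5:451  6:1899  7:419
  8:1426  9:1862  10:1559  11:2141  12:1209  13:48  14:1883  15:1356
  16:974  17:755  18:525  19:1966  20:1336  21:385  22:190  23:2075
  24:1847  25:1704  26:2304  27:1198  28:1719  29:2159  30:1035  31:1730
  32:488  33:759  34:2051  35:2079  36:1026  37:1817  38:1994  39:283
  40:1176  41:367  42:364  43:393  44:895  45:2301  46:1227  47:2221
  48:1218
Giant step factor: 1555^(-49) ≡ 1685 (mod 2347).
Scan 1927·1685^i mod 2347 for i = 0, 1, …:
  i=0: 1927   i=1: 1094   i=2: 995   i=3: 817
  i=4: 1303   i=5: 1110   i=6: 2138   i=7: 2232
  i=8: 1026
Match at i=8, j=36: k = 8·49 + 36 = 428.

428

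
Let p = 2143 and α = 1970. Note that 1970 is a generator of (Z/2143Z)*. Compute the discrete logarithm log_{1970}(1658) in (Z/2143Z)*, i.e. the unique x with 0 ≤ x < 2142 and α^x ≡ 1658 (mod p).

Baby-step giant-step with m = ceil(sqrt(2142)) = 47.
Baby table (1970^j mod 2143 for j=0..46):
  0:1  1:1970  2:2070  3:1914  4:1043  5:1716  6:1009  7:1169
  8:1348  9:383  10:174  11:2043  12:156  13:871  14:1470  15:707
  16:1983  17:1964  18:965  19:209  20:274  21:1887  22:1428  23:1544
  24:763  25:867  26:19  27:999  28:756  29:2078  30:530  31:459
  32:2027  33:781  34:2039  35:848  36:1163  37:243  38:821  39:1548
  40:71  41:575  42:1246  43:885  44:1191  45:1828  46:920
Giant step factor: 1970^(-47) ≡ 634 (mod 2143).
Scan 1658·634^i mod 2143 for i = 0, 1, …:
  i=0: 1658   i=1: 1102   i=2: 50   i=3: 1698
  i=4: 746   i=5: 1504   i=6: 2044   i=7: 1524
  i=8: 1866   i=9: 108   i=10: 2039
Match at i=10, j=34: x = 10·47 + 34 = 504.

504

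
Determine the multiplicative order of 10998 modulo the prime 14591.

7295

The order of 10998 must divide p − 1 = 14590 = 2 · 5 · 1459.
Divisors: 1, 2, 5, 10, 1459, 2918, 7295, 14590.
Check each in increasing order: 10998^1 ≡ 10998;  10998^2 ≡ 11205;  10998^5 ≡ 3711;  10998^10 ≡ 12208;  10998^1459 ≡ 7047;  10998^2918 ≡ 7036;  10998^7295 ≡ 1.
Smallest exponent giving 1 is 7295.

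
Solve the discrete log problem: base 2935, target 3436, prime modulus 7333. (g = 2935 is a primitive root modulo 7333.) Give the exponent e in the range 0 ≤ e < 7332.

Baby-step giant-step with m = ceil(sqrt(7332)) = 86.
Baby table (2935^j mod 7333 for j=0..85):
  0:1  1:2935  2:5283  3:3643  4:691  5:4177  6:6052  7:2094
  8:836  9:4438  10:2122  11:2353  12:5702  13:1464  14:7035  15:5330
  16:2261  17:7003  18:6739  19:1864  20:422  21:6626  22:194  23:4749
  24:5615  25:2774  26:2060  27:3708  28:808  29:2921  30:858  31:3011
  32:1020  33:1836  34:6238  35:5362  36:852  37:67  38:5987  39:1977
  40:2092  41:2299  42:1205  43:2169  44:971  45:4681  46:4026  47:2847
  48:3658  49:718  50:2759  51:2033  52:5126  53:4827  54:7222  55:4200
  56:227  57:6275  58:3962  59:5665  60:2864  61:2222  62:2533  63:6026
  64:6447  65:2805  66:5049  67:6155  68:3746  69:2343  70:5684  71:7298
  72:7270  73:5753  74:4489  75:5147  76:465  77:837  78:40  79:72
  80:5996  81:6393  82:5641  83:5754  84:91  85:3097
Giant step factor: 2935^(-86) ≡ 4825 (mod 7333).
Scan 3436·4825^i mod 7333 for i = 0, 1, …:
  i=0: 3436   i=1: 6120   i=2: 6342   i=3: 6874
  i=4: 7224   i=5: 2051   i=6: 3858   i=7: 3696
  i=8: 6677   i=9: 2656     …   i=14: 2422
  i=15: 4681
Match at i=15, j=45: e = 15·86 + 45 = 1335.

1335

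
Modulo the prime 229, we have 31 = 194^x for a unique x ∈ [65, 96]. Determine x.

Compute 194^65 mod 229 = 65, then multiply by 194 repeatedly:
  194^65=65  194^66=15  194^67=162  194^68=55  194^69=136
  194^70=49  194^71=117  194^72=27  194^73=200  194^74=99
  194^75=199  194^76=134  194^77=119  194^78=186  194^79=131
  194^80=224  194^81=175  194^82=58  194^83=31
Found 31 at exponent 83.

83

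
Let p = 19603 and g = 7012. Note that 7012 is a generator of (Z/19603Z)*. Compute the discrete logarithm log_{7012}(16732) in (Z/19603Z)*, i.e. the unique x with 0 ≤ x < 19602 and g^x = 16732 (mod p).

Baby-step giant-step with m = ceil(sqrt(19602)) = 141.
Baby table (7012^j mod 19603 for j=0..140):
  0:1  1:7012  2:3820  3:8142  4:7768  5:12082  6:14421  7:7778
  8:3790  9:13415  10:10786  11:3058  12:16617  13:17775  14:2426  15:15311
  16:14704  17:12271  18:6685  19:4447  20:13594  21:11342  22:733  23:3810
  24:16434  25:8774  26:9074  27:15153  28:4576  29:16404  30:14047  31:12092
  32:6129  33:6772  34:6798  35:12683  36:13988  37:10047  38:15985  39:16469
  40:18958  41:5553  42:6078  43:2014  44:8008  45:9104  46:9880  47:1558
  48:5825  49:11851  50:2095  51:7493  52:4876  53:2880  54:3470  55:4317
  56:3772  57:4817  58:835  59:13326  60:14014  61:15932  62:17290  63:12528
  64:5293  65:6037  66:8567  67:8212  68:8533  69:5040  70:15874  71:2654
  72:6601  73:3529  74:6362  75:13519  76:14723  77:8278  78:853  79:2321
  80:4362  81:5664  82:290  83:14371  84:10032  85:8820  86:17978  87:14446
  88:6651  89:1275  90:1332  91:8956  92:11063  93:4685  94:16195  95:18764
  96:17435  97:9912  98:10309  99:10447  100:17556  101:15435  102:2057  103:15479
  104:16540  105:7132  106:2331  107:15673  108:4658  109:3298  110:13639  111:13234
  112:15809  113:17346  114:13140  115:3580  116:11120  117:12309  118:18302  119:12386
  120:9342  121:12481  122:8980  123:2924  124:17953  125:15573  126:9166  127:13358
  128:3162  129:951  130:3392  131:6265  132:19460  133:16640  134:2624  135:11874
  136:6547  137:16941  138:15715  139:5117  140:6914
Giant step factor: 7012^(-141) ≡ 19004 (mod 19603).
Scan 16732·19004^i mod 19603 for i = 0, 1, …:
  i=0: 16732   i=1: 14268   i=2: 376   i=3: 10012
  i=4: 1330   i=5: 7053   i=6: 9501   i=7: 13374
  i=8: 6601
Match at i=8, j=72: x = 8·141 + 72 = 1200.

1200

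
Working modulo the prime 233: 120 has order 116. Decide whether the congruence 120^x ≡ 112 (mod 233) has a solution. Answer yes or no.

112 ∈ ⟨120⟩ iff 112^116 ≡ 1 (mod 233), since |⟨120⟩| = 116.
112^116 mod 233 = 1.
Since 1 = 1, 112 lies in the subgroup.

yes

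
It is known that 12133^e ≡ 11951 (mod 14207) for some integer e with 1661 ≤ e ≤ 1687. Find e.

1677

Compute 12133^1661 mod 14207 = 5813, then multiply by 12133 repeatedly:
  12133^1661=5813  12133^1662=5581  12133^1663=3711  12133^1664=3580  12133^1665=5341
  12133^1666=4226  12133^1667=995  12133^1668=10592  12133^1669=10421  12133^1670=9900
  12133^1671=10722  12133^1672=10734  12133^1673=53  12133^1674=3734  12133^1675=12706
  12133^1676=1741  12133^1677=11951
Found 11951 at exponent 1677.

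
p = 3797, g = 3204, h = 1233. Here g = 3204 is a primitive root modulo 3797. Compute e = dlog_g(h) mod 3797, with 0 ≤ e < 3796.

Baby-step giant-step with m = ceil(sqrt(3796)) = 62.
Baby table (3204^j mod 3797 for j=0..61):
  0:1  1:3204  2:2325  3:3383  4:2494  5:1888  6:531  7:268
  8:550  9:392  10:2958  11:120  12:983  13:1819  14:3478  15:3114
  16:2537  17:2968  18:1784  19:1451  20:1476  21:1839  22:3009  23:253
  24:1851  25:3487  26:1574  27:680  28:3039  29:1448  30:3255  31:2458
  32:454  33:365  34:3781  35:1894  36:770  37:2827  38:1863  39:168
  40:2895  41:3306  42:2591  43:1322  44:2033  45:1877  46:3257  47:1272
  48:1307  49:3334  50:1175  51:1873  52:1832  53:3363  54:2963  55:952
  56:1217  57:3546  58:760  59:1163  60:1395  61:511
Giant step factor: 3204^(-62) ≡ 2746 (mod 3797).
Scan 1233·2746^i mod 3797 for i = 0, 1, …:
  i=0: 1233   i=1: 2691   i=2: 524   i=3: 3638
  i=4: 41   i=5: 2473   i=6: 1822   i=7: 2563
  i=8: 2157   i=9: 3599     …   i=40: 2314
  i=41: 1863
Match at i=41, j=38: e = 41·62 + 38 = 2580.

2580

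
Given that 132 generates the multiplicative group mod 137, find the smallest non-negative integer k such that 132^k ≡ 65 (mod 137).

Baby-step giant-step with m = ceil(sqrt(136)) = 12.
Baby table (132^j mod 137 for j=0..11):
  0:1  1:132  2:25  3:12  4:77  5:26  6:7  7:102
  8:38  9:84  10:128  11:45
Giant step factor: 132^(-12) ≡ 14 (mod 137).
Scan 65·14^i mod 137 for i = 0, 1, …:
  i=0: 65   i=1: 88   i=2: 136   i=3: 123
  i=4: 78   i=5: 133   i=6: 81   i=7: 38
Match at i=7, j=8: k = 7·12 + 8 = 92.

92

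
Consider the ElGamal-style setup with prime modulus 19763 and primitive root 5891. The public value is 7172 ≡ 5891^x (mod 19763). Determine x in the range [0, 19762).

Baby-step giant-step with m = ceil(sqrt(19762)) = 141.
Baby table (5891^j mod 19763 for j=0..140):
  0:1  1:5891  2:53  3:15778  4:2809  5:6188  6:10536  7:11756
  8:5044  9:10415  10:10413  11:18394  12:18288  13:6495  14:877  15:8264
  16:6955  17:3206  18:12881  19:11814  20:10751  21:13489  22:16439  23:3449
  24:1695  25:4930  26:10783  27:4371  28:18135  29:14270  30:12531  31:5316
  32:11964  33:5066  34:1676  35:11579  36:9776  37:1034  38:4290  39:15276
  40:9977  41:19108  42:14943  43:4811  44:1459  45:17827  46:18038  47:15970
  48:7390  49:16364  50:16173  51:17483  52:7360  53:17501  54:14583  55:18455
  56:2142  57:9728  58:14711  59:1746  60:8926  61:13486  62:18529  63:3290
  64:13650  65:16266  66:11982  67:12289  68:2630  69:18901  70:1049  71:13603
  72:16071  73:9491  74:1954  75:8948  76:4747  77:19695  78:14435  79:16159
  80:14061  81:6618  82:14002  83:14783  84:10875  85:12742  86:3248  87:3384
  88:14040  89:1485  90:12889  91:19416  92:11175  93:1372  94:19148  95:13427
  96:6931  97:163  98:11609  99:8639  100:2624  101:3318  102:731  103:17750
  104:18980  105:11889  106:17790  107:17464  108:14009  109:16494  110:11246  111:4610
  112:3148  113:7174  114:8740  115:4725  116:8671  117:13269  118:5014  119:11552
  120:8823  121:19366  122:13070  123:18485  124:1005  125:11318  126:13739  127:6964
  128:16699  129:13358  130:15475  131:16269  132:9892  133:12448  134:10438  135:7565
  136:19613  137:5685  138:11813  139:4860  140:13436
Giant step factor: 5891^(-141) ≡ 4425 (mod 19763).
Scan 7172·4425^i mod 19763 for i = 0, 1, …:
  i=0: 7172   i=1: 16485   i=2: 892   i=3: 14263
  i=4: 10516   i=5: 11198   i=6: 5309   i=7: 13881
  i=8: 21   i=9: 13873     …   i=104: 19428
  i=105: 19613
Match at i=105, j=136: x = 105·141 + 136 = 14941.

14941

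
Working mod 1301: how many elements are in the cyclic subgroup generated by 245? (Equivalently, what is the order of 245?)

The order of 245 must divide p − 1 = 1300 = 2^2 · 5^2 · 13.
Divisors: 1, 2, 4, 5, 10, 13, 20, 25, 26, 50, 52, 65, 100, 130, 260, 325, 650, 1300.
Check each in increasing order: 245^1 ≡ 245;  245^2 ≡ 179;  245^4 ≡ 817;  245^5 ≡ 1112;  245^10 ≡ 594;  245^13 ≡ 1248;  245^20 ≡ 265;  245^25 ≡ 654;  245^26 ≡ 207;  245^50 ≡ 988;  245^52 ≡ 1217;  245^65 ≡ 549;  245^100 ≡ 394;  245^130 ≡ 870;  245^260 ≡ 1019;  245^325 ≡ 1.
Smallest exponent giving 1 is 325.

325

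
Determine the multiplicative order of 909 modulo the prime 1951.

The order of 909 must divide p − 1 = 1950 = 2 · 3 · 5^2 · 13.
Divisors: 1, 2, 3, 5, 6, 10, 13, 15, 25, 26, 30, 39, 50, 65, 75, 78, 130, 150, 195, 325, 390, 650, 975, 1950.
Check each in increasing order: 909^1 ≡ 909;  909^2 ≡ 1008;  909^3 ≡ 1253;  909^5 ≡ 727;  909^6 ≡ 1405;  909^10 ≡ 1759;  909^13 ≡ 1348;  909^15 ≡ 888;  909^25 ≡ 1192;  909^26 ≡ 723;  909^30 ≡ 340;  909^39 ≡ 1055;  909^50 ≡ 536;  909^65 ≡ 1875;  909^75 ≡ 935;  909^78 ≡ 955;  909^130 ≡ 1874;  909^150 ≡ 177;  909^195 ≡ 1950;  909^325 ≡ 77;  909^390 ≡ 1.
Smallest exponent giving 1 is 390.

390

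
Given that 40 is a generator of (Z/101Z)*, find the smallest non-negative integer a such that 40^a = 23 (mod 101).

Successive powers of 40 modulo 101:
  40^0=1  40^1=40  40^2=85  40^3=67  40^4=54  40^5=39
  40^6=45  40^7=83  40^8=88  40^9=86  40^10=6  40^11=38
  40^12=5  40^13=99  40^14=21  40^15=32  40^16=68  40^17=94
  40^18=23
So 40^18 ≡ 23 (mod 101), giving a = 18.

18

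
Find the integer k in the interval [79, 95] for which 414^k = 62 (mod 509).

Compute 414^79 mod 509 = 69, then multiply by 414 repeatedly:
  414^79=69  414^80=62
Found 62 at exponent 80.

80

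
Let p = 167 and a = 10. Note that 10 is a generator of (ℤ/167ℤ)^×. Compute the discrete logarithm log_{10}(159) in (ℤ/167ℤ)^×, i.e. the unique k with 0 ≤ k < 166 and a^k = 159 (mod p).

9

Baby-step giant-step with m = ceil(sqrt(166)) = 13.
Baby table (10^j mod 167 for j=0..12):
  0:1  1:10  2:100  3:165  4:147  5:134  6:4  7:40
  8:66  9:159  10:87  11:35  12:16
Giant step factor: 10^(-13) ≡ 143 (mod 167).
Scan 159·143^i mod 167 for i = 0, 1, …:
  i=0: 159
Match at i=0, j=9: k = 0·13 + 9 = 9.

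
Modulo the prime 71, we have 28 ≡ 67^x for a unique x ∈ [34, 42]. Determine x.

39

Compute 67^34 mod 71 = 18, then multiply by 67 repeatedly:
  67^34=18  67^35=70  67^36=4  67^37=55  67^38=64
  67^39=28
Found 28 at exponent 39.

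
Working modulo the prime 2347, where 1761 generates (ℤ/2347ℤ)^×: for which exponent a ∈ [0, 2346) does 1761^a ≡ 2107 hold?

143

Baby-step giant-step with m = ceil(sqrt(2346)) = 49.
Baby table (1761^j mod 2347 for j=0..48):
  0:1  1:1761  2:734  3:1724  4:1293  5:383  6:874  7:1829
  8:785  9:2  10:1175  11:1468  12:1101  13:239  14:766  15:1748
  16:1311  17:1570  18:4  19:3  20:589  21:2202  22:478  23:1532
  24:1149  25:275  26:793  27:8  28:6  29:1178  30:2057  31:956
  32:717  33:2298  34:550  35:1586  36:16  37:12  38:9  39:1767
  40:1912  41:1434  42:2249  43:1100  44:825  45:32  46:24  47:18
  48:1187
Giant step factor: 1761^(-49) ≡ 116 (mod 2347).
Scan 2107·116^i mod 2347 for i = 0, 1, …:
  i=0: 2107   i=1: 324   i=2: 32
Match at i=2, j=45: a = 2·49 + 45 = 143.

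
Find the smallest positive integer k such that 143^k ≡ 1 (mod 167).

166

The order of 143 must divide p − 1 = 166 = 2 · 83.
Divisors: 1, 2, 83, 166.
Check each in increasing order: 143^1 ≡ 143;  143^2 ≡ 75;  143^83 ≡ 166;  143^166 ≡ 1.
Smallest exponent giving 1 is 166.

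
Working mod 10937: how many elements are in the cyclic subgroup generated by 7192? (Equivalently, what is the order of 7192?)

2734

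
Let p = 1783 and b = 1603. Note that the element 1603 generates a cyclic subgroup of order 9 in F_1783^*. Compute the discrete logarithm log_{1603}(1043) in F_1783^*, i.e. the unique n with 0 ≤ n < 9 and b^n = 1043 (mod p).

7

Successive powers of 1603 modulo 1783:
  1603^0=1  1603^1=1603  1603^2=306  1603^3=193  1603^4=920  1603^5=219
  1603^6=1589  1603^7=1043
So 1603^7 ≡ 1043 (mod 1783), giving n = 7.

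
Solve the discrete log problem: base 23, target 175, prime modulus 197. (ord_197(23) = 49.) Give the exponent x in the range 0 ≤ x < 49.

37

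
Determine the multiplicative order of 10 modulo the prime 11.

2

The order of 10 must divide p − 1 = 10 = 2 · 5.
Divisors: 1, 2, 5, 10.
Check each in increasing order: 10^1 ≡ 10;  10^2 ≡ 1.
Smallest exponent giving 1 is 2.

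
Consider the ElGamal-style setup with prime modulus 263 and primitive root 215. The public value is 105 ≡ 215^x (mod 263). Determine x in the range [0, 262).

Baby-step giant-step with m = ceil(sqrt(262)) = 17.
Baby table (215^j mod 263 for j=0..16):
  0:1  1:215  2:200  3:131  4:24  5:163  6:66  7:251
  8:50  9:230  10:6  11:238  12:148  13:260  14:144  15:189
  16:133
Giant step factor: 215^(-17) ≡ 84 (mod 263).
Scan 105·84^i mod 263 for i = 0, 1, …:
  i=0: 105   i=1: 141   i=2: 9   i=3: 230
Match at i=3, j=9: x = 3·17 + 9 = 60.

60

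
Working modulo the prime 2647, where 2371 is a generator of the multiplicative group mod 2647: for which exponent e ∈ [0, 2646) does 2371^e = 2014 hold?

Baby-step giant-step with m = ceil(sqrt(2646)) = 52.
Baby table (2371^j mod 2647 for j=0..51):
  0:1  1:2371  2:2060  3:545  4:459  5:372  6:561  7:1337
  8:1568  9:1340  10:740  11:2226  12:2375  13:956  14:844  15:2639
  16:2208  17:2049  18:934  19:1622  20:2318  21:806  22:2539  23:691
  24:2515  25:2021  26:721  27:2176  28:293  29:1189  30:64  31:865
  32:2137  33:469  34:259  35:2632  36:1493  37:864  38:2413  39:1056
  40:2361  41:2173  42:1121  43:303  44:1076  45:2135  46:1021  47:1433
  48:1542  49:575  50:120  51:1291
Giant step factor: 2371^(-52) ≡ 1510 (mod 2647).
Scan 2014·1510^i mod 2647 for i = 0, 1, …:
  i=0: 2014   i=1: 2384   i=2: 2567   i=3: 962
  i=4: 2064   i=5: 1121
Match at i=5, j=42: e = 5·52 + 42 = 302.

302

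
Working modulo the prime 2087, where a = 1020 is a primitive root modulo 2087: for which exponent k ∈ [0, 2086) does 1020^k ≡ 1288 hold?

839

Baby-step giant-step with m = ceil(sqrt(2086)) = 46.
Baby table (1020^j mod 2087 for j=0..45):
  0:1  1:1020  2:1074  3:1892  4:1452  5:1357  6:459  7:692
  8:434  9:236  10:715  11:937  12:1981  13:404  14:941  15:1887
  16:526  17:161  18:1434  19:1780  20:1997  21:28  22:1429  23:854
  24:801  25:1003  26:430  27:330  28:593  29:1717  30:347  31:1237
  32:1192  33:1206  34:877  35:1304  36:661  37:119  38:334  39:499
  40:1839  41:1654  42:784  43:359  44:955  45:1558
Giant step factor: 1020^(-46) ≡ 1522 (mod 2087).
Scan 1288·1522^i mod 2087 for i = 0, 1, …:
  i=0: 1288   i=1: 643   i=2: 1930   i=3: 1051
  i=4: 980   i=5: 1442   i=6: 1287   i=7: 1208
  i=8: 2016   i=9: 462     …   i=17: 1812
  i=18: 937
Match at i=18, j=11: k = 18·46 + 11 = 839.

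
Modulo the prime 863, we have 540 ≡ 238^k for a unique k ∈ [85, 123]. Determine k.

95

Compute 238^85 mod 863 = 175, then multiply by 238 repeatedly:
  238^85=175  238^86=226  238^87=282  238^88=665  238^89=341
  238^90=36  238^91=801  238^92=778  238^93=482  238^94=800
  238^95=540
Found 540 at exponent 95.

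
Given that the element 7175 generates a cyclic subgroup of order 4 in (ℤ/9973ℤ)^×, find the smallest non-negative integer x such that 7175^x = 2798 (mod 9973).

3

Successive powers of 7175 modulo 9973:
  7175^0=1  7175^1=7175  7175^2=9972  7175^3=2798
So 7175^3 ≡ 2798 (mod 9973), giving x = 3.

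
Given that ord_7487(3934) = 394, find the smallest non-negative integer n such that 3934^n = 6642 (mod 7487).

246

Baby-step giant-step with m = ceil(sqrt(394)) = 20.
Baby table (3934^j mod 7487 for j=0..19):
  0:1  1:3934  2:727  3:7471  4:4439  5:3342  6:256  7:3846
  8:6424  9:3391  10:5847  11:2034  12:5640  13:3779  14:4891  15:7091
  16:6919  17:4101  18:6336  19:1601
Giant step factor: 3934^(-20) ≡ 3538 (mod 7487).
Scan 6642·3538^i mod 7487 for i = 0, 1, …:
  i=0: 6642   i=1: 5190   i=2: 4096   i=3: 4303
  i=4: 2943   i=5: 5404   i=6: 5041   i=7: 1024
  i=8: 6691   i=9: 6351   i=10: 1351   i=11: 3132
  i=12: 256
Match at i=12, j=6: n = 12·20 + 6 = 246.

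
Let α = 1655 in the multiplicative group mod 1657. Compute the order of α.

The order of 1655 must divide p − 1 = 1656 = 2^3 · 3^2 · 23.
Divisors: 1, 2, 3, 4, 6, 8, 9, 12, 18, 23, 24, 36, 46, 69, 72, 92, 138, 184, 207, 276, 414, 552, 828, 1656.
Check each in increasing order: 1655^1 ≡ 1655;  1655^2 ≡ 4;  1655^3 ≡ 1649;  1655^4 ≡ 16;  1655^6 ≡ 64;  1655^8 ≡ 256;  1655^9 ≡ 1145;  1655^12 ≡ 782;  1655^18 ≡ 338;  1655^23 ≡ 783;  1655^24 ≡ 91;  1655^36 ≡ 1568;  1655^46 ≡ 1656;  1655^69 ≡ 874;  1655^72 ≡ 1293;  1655^92 ≡ 1.
Smallest exponent giving 1 is 92.

92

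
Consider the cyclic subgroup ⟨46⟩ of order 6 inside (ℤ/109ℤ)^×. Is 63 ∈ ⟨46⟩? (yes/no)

yes

⟨46⟩ has order 6; its elements mod 109 are {1, 45, 46, 63, 64, 108}.
63 is in this set.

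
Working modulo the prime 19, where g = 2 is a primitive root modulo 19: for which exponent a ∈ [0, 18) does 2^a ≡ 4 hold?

2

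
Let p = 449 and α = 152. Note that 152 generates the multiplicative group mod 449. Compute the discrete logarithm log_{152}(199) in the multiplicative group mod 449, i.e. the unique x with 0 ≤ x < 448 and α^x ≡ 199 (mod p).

Baby-step giant-step with m = ceil(sqrt(448)) = 22.
Baby table (152^j mod 449 for j=0..21):
  0:1  1:152  2:205  3:179  4:268  5:326  6:162  7:378
  8:433  9:262  10:312  11:279  12:202  13:172  14:102  15:238
  16:256  17:298  18:396  19:26  20:360  21:391
Giant step factor: 152^(-22) ≡ 282 (mod 449).
Scan 199·282^i mod 449 for i = 0, 1, …:
  i=0: 199   i=1: 442   i=2: 271   i=3: 92
  i=4: 351   i=5: 202
Match at i=5, j=12: x = 5·22 + 12 = 122.

122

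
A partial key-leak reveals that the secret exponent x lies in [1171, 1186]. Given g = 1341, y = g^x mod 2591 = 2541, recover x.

1177

Compute 1341^1171 mod 2591 = 1902, then multiply by 1341 repeatedly:
  1341^1171=1902  1341^1172=1038  1341^1173=591  1341^1174=2276  1341^1175=2509
  1341^1176=1451  1341^1177=2541
Found 2541 at exponent 1177.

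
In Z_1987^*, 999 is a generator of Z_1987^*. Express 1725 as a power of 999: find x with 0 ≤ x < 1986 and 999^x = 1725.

1720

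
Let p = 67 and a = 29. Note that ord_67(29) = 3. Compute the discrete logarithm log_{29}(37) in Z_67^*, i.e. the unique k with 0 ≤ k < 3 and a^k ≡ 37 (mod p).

2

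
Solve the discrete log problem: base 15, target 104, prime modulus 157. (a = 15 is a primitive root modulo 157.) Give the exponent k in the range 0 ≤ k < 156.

43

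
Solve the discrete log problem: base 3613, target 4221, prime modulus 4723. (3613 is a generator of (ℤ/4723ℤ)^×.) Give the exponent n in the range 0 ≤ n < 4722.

841

Baby-step giant-step with m = ceil(sqrt(4722)) = 69.
Baby table (3613^j mod 4723 for j=0..68):
  0:1  1:3613  2:4120  3:3387  4:4661  5:2698  6:4325  7:2541
  8:3844  9:2752  10:1061  11:3040  12:2545  13:4127  14:340  15:440
  16:2792  17:3891  18:2535  19:1058  20:1647  21:4354  22:3412  23:526
  24:1792  25:3986  26:991  27:449  28:2248  29:3187  30:4680  31:500
  32:2314  33:772  34:2666  35:2061  36:2945  37:4089  38:13  39:4462
  40:1607  41:1524  42:3917  43:2013  44:4272  45:4695  46:2742  47:2715
  48:4347  49:1736  50:24  51:1698  52:4420  53:997  54:3235  55:3353
  56:4617  57:4308  58:2519  59:4649  60:1849  61:2115  62:4404  63:4588
  64:3437  65:1114  66:886  67:3647  68:4164
Giant step factor: 3613^(-69) ≡ 1608 (mod 4723).
Scan 4221·1608^i mod 4723 for i = 0, 1, …:
  i=0: 4221   i=1: 417   i=2: 4593   i=3: 3495
  i=4: 4313   i=5: 1940   i=6: 2340   i=7: 3212
  i=8: 2657   i=9: 2864   i=10: 387   i=11: 3583
  i=12: 4127
Match at i=12, j=13: n = 12·69 + 13 = 841.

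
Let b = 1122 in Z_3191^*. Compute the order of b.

The order of 1122 must divide p − 1 = 3190 = 2 · 5 · 11 · 29.
Divisors: 1, 2, 5, 10, 11, 22, 29, 55, 58, 110, 145, 290, 319, 638, 1595, 3190.
Check each in increasing order: 1122^1 ≡ 1122;  1122^2 ≡ 1630;  1122^5 ≡ 27;  1122^10 ≡ 729;  1122^11 ≡ 1042;  1122^22 ≡ 824;  1122^29 ≡ 1716;  1122^55 ≡ 427;  1122^58 ≡ 2554;  1122^110 ≡ 442;  1122^145 ≡ 1067;  1122^290 ≡ 2493;  1122^319 ≡ 2048;  1122^638 ≡ 1330;  1122^1595 ≡ 1.
Smallest exponent giving 1 is 1595.

1595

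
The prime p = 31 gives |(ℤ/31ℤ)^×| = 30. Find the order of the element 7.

The order of 7 must divide p − 1 = 30 = 2 · 3 · 5.
Divisors: 1, 2, 3, 5, 6, 10, 15, 30.
Check each in increasing order: 7^1 ≡ 7;  7^2 ≡ 18;  7^3 ≡ 2;  7^5 ≡ 5;  7^6 ≡ 4;  7^10 ≡ 25;  7^15 ≡ 1.
Smallest exponent giving 1 is 15.

15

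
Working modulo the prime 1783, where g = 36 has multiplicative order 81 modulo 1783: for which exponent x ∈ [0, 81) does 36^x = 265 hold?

Successive powers of 36 modulo 1783:
  36^0=1  36^1=36  36^2=1296  36^3=298  36^4=30  36^5=1080
  36^6=1437  36^7=25  36^8=900  36^9=306  36^10=318  36^11=750
  36^12=255  36^13=265
So 36^13 ≡ 265 (mod 1783), giving x = 13.

13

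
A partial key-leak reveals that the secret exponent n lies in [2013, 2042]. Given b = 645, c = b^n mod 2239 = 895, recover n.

Compute 645^2013 mod 2239 = 893, then multiply by 645 repeatedly:
  645^2013=893  645^2014=562  645^2015=2011  645^2016=714  645^2017=1535
  645^2018=437  645^2019=1990  645^2020=603  645^2021=1588  645^2022=1037
  645^2023=1643  645^2024=688  645^2025=438  645^2026=396  645^2027=174
  645^2028=280  645^2029=1480  645^2030=786  645^2031=956  645^2032=895
Found 895 at exponent 2032.

2032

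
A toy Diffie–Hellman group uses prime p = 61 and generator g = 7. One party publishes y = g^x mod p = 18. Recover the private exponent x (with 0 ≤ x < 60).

37

Baby-step giant-step with m = ceil(sqrt(60)) = 8.
Baby table (7^j mod 61 for j=0..7):
  0:1  1:7  2:49  3:38  4:22  5:32  6:41  7:43
Giant step factor: 7^(-8) ≡ 15 (mod 61).
Scan 18·15^i mod 61 for i = 0, 1, …:
  i=0: 18   i=1: 26   i=2: 24   i=3: 55
  i=4: 32
Match at i=4, j=5: x = 4·8 + 5 = 37.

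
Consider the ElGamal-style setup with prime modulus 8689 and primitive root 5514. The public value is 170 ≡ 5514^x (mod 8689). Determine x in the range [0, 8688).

Baby-step giant-step with m = ceil(sqrt(8688)) = 94.
Baby table (5514^j mod 8689 for j=0..93):
  0:1  1:5514  2:1385  3:7948  4:6645  5:7706  6:1674  7:2718
  8:7216  9:2093  10:1810  11:5368  12:4418  13:5585  14:1874  15:2015
  16:6168  17:1606  18:1393  19:8615  20:347  21:1778  22:2700  23:3543
  24:3230  25:6459  26:7404  27:4734  28:1520  29:5084  30:2462  31:3250
  32:3782  33:348  34:7292  35:4085  36:2802  37:1186  38:5476  39:389
  40:7452  41:47  42:7177  43:4272  44:8618  45:8200  46:5933  47:477
  48:6100  49:281  50:2792  51:6869  52:315  53:7799  54:1825  55:1188
  56:7815  57:3159  58:5970  59:4648  60:5211  61:7620  62:5365  63:5254
  64:1430  65:4097  66:8147  67:428  68:5273  69:1928  70:4345  71:2757
  72:5037  73:3974  74:7667  75:3853  76:837  77:1359  78:3608  79:5391
  80:905  81:2684  82:2209  83:7137  84:937  85:5352  86:3084  87:803
  88:5041  89:8652  90:4518  91:889  92:1350  93:6116
Giant step factor: 5514^(-94) ≡ 6354 (mod 8689).
Scan 170·6354^i mod 8689 for i = 0, 1, …:
  i=0: 170   i=1: 2744   i=2: 5242   i=3: 2731
  i=4: 841   i=5: 8668   i=6: 5590   i=7: 6917
  i=8: 1656   i=9: 8534     …   i=59: 5152
  i=60: 4345
Match at i=60, j=70: x = 60·94 + 70 = 5710.

5710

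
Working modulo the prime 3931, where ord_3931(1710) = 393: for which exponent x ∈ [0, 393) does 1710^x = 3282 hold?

254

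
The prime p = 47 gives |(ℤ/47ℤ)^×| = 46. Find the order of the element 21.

The order of 21 must divide p − 1 = 46 = 2 · 23.
Divisors: 1, 2, 23, 46.
Check each in increasing order: 21^1 ≡ 21;  21^2 ≡ 18;  21^23 ≡ 1.
Smallest exponent giving 1 is 23.

23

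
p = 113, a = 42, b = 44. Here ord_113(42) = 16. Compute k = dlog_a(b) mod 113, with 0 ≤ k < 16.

10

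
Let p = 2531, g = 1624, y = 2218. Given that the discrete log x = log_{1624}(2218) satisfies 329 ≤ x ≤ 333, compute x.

Compute 1624^329 mod 2531 = 372, then multiply by 1624 repeatedly:
  1624^329=372  1624^330=1750  1624^331=2218
Found 2218 at exponent 331.

331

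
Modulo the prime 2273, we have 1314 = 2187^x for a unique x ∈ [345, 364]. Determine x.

359

Compute 2187^345 mod 2273 = 19, then multiply by 2187 repeatedly:
  2187^345=19  2187^346=639  2187^347=1871  2187^348=477  2187^349=2165
  2187^350=196  2187^351=1328  2187^352=1715  2187^353=255  2187^354=800
  2187^355=1663  2187^356=181  2187^357=345  2187^358=2152  2187^359=1314
Found 1314 at exponent 359.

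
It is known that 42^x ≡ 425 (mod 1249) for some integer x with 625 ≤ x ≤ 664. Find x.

652

Compute 42^625 mod 1249 = 1207, then multiply by 42 repeatedly:
  42^625=1207  42^626=734  42^627=852  42^628=812  42^629=381
  42^630=1014  42^631=122  42^632=128  42^633=380  42^634=972
  42^635=856  42^636=980  42^637=1192  42^638=104  42^639=621
  42^640=1102  42^641=71  42^642=484  42^643=344  42^644=709
  42^645=1051  42^646=427  42^647=448  42^648=81  42^649=904
  42^650=498  42^651=932  42^652=425
Found 425 at exponent 652.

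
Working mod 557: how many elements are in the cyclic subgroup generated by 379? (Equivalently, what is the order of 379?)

278

The order of 379 must divide p − 1 = 556 = 2^2 · 139.
Divisors: 1, 2, 4, 139, 278, 556.
Check each in increasing order: 379^1 ≡ 379;  379^2 ≡ 492;  379^4 ≡ 326;  379^139 ≡ 556;  379^278 ≡ 1.
Smallest exponent giving 1 is 278.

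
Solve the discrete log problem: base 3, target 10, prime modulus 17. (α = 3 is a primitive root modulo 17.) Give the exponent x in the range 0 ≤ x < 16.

3

Successive powers of 3 modulo 17:
  3^0=1  3^1=3  3^2=9  3^3=10
So 3^3 ≡ 10 (mod 17), giving x = 3.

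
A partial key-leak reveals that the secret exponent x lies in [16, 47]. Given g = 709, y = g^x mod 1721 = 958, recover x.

30

Compute 709^16 mod 1721 = 227, then multiply by 709 repeatedly:
  709^16=227  709^17=890  709^18=1124  709^19=93  709^20=539
  709^21=89  709^22=1145  709^23=1214  709^24=226  709^25=181
  709^26=975  709^27=1154  709^28=711  709^29=1567  709^30=958
Found 958 at exponent 30.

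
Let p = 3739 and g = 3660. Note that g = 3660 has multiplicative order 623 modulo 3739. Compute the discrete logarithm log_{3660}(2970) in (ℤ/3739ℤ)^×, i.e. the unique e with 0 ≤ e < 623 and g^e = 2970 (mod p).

Baby-step giant-step with m = ceil(sqrt(623)) = 25.
Baby table (3660^j mod 3739 for j=0..24):
  0:1  1:3660  2:2502  3:509  4:918  5:2258  6:1090  7:3626
  8:1449  9:1438  10:2307  11:958  12:2837  13:217  14:1552  15:779
  16:2022  17:1039  18:177  19:973  20:1652  21:357  22:1709  23:3332
  24:2241
Giant step factor: 3660^(-25) ≡ 3175 (mod 3739).
Scan 2970·3175^i mod 3739 for i = 0, 1, …:
  i=0: 2970   i=1: 3731   i=2: 773   i=3: 1491
  i=4: 351   i=5: 203   i=6: 1417   i=7: 958
Match at i=7, j=11: e = 7·25 + 11 = 186.

186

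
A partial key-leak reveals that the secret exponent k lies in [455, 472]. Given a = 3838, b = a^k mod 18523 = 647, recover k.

469

Compute 3838^455 mod 18523 = 7995, then multiply by 3838 repeatedly:
  3838^455=7995  3838^456=10722  3838^457=11453  3838^458=1535  3838^459=1016
  3838^460=9578  3838^461=10732  3838^462=12787  3838^463=9079  3838^464=3439
  3838^465=10506  3838^466=15980  3838^467=1587  3838^468=15362  3838^469=647
Found 647 at exponent 469.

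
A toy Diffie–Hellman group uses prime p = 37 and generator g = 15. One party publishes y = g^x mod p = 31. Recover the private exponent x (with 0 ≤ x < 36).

9

Successive powers of 15 modulo 37:
  15^0=1  15^1=15  15^2=3  15^3=8  15^4=9  15^5=24
  15^6=27  15^7=35  15^8=7  15^9=31
So 15^9 ≡ 31 (mod 37), giving x = 9.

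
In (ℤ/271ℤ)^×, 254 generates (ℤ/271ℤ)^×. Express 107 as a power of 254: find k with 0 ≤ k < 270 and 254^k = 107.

43

Baby-step giant-step with m = ceil(sqrt(270)) = 17.
Baby table (254^j mod 271 for j=0..16):
  0:1  1:254  2:18  3:236  4:53  5:183  6:141  7:42
  8:99  9:214  10:156  11:58  12:98  13:231  14:138  15:93
  16:45
Giant step factor: 254^(-17) ≡ 96 (mod 271).
Scan 107·96^i mod 271 for i = 0, 1, …:
  i=0: 107   i=1: 245   i=2: 214
Match at i=2, j=9: k = 2·17 + 9 = 43.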